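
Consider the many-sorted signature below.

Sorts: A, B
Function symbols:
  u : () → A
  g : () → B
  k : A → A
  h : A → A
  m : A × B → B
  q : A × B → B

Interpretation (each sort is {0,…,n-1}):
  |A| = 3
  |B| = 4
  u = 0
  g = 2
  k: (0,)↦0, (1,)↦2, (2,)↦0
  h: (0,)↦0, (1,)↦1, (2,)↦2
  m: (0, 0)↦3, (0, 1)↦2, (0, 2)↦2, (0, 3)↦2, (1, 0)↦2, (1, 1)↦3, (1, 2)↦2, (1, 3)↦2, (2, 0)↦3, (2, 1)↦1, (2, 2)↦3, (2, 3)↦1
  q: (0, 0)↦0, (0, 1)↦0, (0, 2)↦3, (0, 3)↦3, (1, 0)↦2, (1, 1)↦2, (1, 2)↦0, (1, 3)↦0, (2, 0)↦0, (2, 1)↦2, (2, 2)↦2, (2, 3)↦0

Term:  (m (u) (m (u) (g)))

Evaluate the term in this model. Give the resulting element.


  u = 0
  u = 0
  g = 2
  (m (u) (g)) = m(0, 2) = 2
  (m (u) (m (u) (g))) = m(0, 2) = 2

value = 2


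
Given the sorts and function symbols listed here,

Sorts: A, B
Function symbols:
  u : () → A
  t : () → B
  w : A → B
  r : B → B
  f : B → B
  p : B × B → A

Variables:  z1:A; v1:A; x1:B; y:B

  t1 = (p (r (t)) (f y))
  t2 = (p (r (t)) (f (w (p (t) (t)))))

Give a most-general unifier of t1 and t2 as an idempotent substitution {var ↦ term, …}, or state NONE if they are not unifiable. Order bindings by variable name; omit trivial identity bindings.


{y ↦ (w (p (t) (t)))}


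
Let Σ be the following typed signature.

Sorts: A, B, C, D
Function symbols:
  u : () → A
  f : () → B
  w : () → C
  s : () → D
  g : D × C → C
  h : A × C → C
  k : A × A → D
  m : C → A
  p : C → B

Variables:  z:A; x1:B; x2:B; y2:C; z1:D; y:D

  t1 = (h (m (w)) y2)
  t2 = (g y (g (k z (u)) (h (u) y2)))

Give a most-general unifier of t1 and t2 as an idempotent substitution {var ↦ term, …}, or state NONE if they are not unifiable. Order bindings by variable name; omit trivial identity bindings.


head clash or occurs-check failure — not unifiable

NONE (not unifiable)


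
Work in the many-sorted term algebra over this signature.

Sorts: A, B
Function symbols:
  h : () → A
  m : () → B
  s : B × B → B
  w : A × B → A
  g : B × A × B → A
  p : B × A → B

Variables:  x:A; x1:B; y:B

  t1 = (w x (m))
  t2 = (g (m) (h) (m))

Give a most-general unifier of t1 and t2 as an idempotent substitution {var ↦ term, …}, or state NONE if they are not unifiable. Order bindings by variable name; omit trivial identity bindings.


head clash or occurs-check failure — not unifiable

NONE (not unifiable)


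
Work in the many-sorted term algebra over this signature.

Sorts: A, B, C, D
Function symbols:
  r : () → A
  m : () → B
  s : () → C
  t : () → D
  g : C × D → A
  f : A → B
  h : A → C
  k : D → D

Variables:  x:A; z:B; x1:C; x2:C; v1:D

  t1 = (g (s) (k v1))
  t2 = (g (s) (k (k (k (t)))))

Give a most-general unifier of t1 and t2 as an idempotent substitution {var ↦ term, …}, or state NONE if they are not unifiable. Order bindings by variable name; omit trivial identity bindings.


{v1 ↦ (k (k (t)))}


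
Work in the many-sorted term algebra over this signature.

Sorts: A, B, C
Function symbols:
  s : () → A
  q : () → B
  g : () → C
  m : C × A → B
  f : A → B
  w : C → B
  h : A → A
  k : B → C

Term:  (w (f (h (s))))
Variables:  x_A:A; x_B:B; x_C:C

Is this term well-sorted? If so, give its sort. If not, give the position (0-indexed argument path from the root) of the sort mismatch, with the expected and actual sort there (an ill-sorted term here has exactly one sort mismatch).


      (s) : A
    (h (s)) : A
  (f (h (s))) : B
(w (f (h (s)))) : ✗ arg 0 at [0] has sort B, expected C

ill-sorted at position [0]: expected C, got B


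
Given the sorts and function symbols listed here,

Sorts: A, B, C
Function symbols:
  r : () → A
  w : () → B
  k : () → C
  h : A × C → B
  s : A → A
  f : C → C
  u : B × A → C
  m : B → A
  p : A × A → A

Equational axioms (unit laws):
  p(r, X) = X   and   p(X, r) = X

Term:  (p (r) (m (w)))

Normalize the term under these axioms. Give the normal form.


normal form = (m (w))

1. (p (r) (m (w)))  →  (m (w))


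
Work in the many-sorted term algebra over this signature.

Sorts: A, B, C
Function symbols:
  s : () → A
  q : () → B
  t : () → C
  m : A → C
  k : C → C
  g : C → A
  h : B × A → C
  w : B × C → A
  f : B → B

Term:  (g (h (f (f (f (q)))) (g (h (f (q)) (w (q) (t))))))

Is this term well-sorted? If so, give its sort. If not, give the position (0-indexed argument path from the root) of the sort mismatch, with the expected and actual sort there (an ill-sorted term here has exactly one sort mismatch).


well-sorted; sort = A

          (q) : B
        (f (q)) : B
      (f (f (q))) : B
    (f (f (f (q)))) : B
          (q) : B
        (f (q)) : B
          (q) : B
          (t) : C
        (w (q) (t)) : A
      (h (f (q)) (w (q) (t))) : C
    (g (h (f (q)) (w (q) (t)))) : A
  (h (f (f (f (q)))) (g (h (f (q)) (w (q) (t))))) : C
(g (h (f (f (f (q)))) (g (h (f (q)) (w (q) (t)))))) : A


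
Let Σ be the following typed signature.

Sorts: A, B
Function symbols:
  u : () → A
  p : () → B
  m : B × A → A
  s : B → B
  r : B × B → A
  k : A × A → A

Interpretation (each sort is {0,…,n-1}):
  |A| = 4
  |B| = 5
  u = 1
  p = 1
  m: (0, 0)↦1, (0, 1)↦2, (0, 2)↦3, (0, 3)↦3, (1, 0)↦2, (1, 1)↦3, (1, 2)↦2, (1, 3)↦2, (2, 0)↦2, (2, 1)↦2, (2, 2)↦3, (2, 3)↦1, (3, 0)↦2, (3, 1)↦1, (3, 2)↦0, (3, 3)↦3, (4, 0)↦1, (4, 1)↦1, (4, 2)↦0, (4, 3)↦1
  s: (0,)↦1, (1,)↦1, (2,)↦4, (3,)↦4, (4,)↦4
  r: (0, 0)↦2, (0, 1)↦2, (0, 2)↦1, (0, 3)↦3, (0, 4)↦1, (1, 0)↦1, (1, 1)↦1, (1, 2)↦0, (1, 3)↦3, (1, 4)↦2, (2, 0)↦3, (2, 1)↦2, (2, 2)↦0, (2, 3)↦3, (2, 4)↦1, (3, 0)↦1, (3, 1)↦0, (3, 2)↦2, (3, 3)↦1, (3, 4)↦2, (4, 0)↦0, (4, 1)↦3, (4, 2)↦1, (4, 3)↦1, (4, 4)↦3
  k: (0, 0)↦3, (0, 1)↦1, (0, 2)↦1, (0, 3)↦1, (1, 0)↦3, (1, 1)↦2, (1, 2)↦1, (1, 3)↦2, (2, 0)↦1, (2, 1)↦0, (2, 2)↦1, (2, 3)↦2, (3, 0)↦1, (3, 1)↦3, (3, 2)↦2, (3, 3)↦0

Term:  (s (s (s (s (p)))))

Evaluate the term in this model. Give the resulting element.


  p = 1
  (s (p)) = s(1,) = 1
  (s (s (p))) = s(1,) = 1
  (s (s (s (p)))) = s(1,) = 1
  (s (s (s (s (p))))) = s(1,) = 1

value = 1


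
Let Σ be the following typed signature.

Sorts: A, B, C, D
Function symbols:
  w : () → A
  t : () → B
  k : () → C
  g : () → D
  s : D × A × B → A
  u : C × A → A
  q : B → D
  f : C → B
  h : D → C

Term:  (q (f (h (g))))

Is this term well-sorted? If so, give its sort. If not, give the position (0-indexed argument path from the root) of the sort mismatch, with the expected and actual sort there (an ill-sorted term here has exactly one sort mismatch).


well-sorted; sort = D

      (g) : D
    (h (g)) : C
  (f (h (g))) : B
(q (f (h (g)))) : D


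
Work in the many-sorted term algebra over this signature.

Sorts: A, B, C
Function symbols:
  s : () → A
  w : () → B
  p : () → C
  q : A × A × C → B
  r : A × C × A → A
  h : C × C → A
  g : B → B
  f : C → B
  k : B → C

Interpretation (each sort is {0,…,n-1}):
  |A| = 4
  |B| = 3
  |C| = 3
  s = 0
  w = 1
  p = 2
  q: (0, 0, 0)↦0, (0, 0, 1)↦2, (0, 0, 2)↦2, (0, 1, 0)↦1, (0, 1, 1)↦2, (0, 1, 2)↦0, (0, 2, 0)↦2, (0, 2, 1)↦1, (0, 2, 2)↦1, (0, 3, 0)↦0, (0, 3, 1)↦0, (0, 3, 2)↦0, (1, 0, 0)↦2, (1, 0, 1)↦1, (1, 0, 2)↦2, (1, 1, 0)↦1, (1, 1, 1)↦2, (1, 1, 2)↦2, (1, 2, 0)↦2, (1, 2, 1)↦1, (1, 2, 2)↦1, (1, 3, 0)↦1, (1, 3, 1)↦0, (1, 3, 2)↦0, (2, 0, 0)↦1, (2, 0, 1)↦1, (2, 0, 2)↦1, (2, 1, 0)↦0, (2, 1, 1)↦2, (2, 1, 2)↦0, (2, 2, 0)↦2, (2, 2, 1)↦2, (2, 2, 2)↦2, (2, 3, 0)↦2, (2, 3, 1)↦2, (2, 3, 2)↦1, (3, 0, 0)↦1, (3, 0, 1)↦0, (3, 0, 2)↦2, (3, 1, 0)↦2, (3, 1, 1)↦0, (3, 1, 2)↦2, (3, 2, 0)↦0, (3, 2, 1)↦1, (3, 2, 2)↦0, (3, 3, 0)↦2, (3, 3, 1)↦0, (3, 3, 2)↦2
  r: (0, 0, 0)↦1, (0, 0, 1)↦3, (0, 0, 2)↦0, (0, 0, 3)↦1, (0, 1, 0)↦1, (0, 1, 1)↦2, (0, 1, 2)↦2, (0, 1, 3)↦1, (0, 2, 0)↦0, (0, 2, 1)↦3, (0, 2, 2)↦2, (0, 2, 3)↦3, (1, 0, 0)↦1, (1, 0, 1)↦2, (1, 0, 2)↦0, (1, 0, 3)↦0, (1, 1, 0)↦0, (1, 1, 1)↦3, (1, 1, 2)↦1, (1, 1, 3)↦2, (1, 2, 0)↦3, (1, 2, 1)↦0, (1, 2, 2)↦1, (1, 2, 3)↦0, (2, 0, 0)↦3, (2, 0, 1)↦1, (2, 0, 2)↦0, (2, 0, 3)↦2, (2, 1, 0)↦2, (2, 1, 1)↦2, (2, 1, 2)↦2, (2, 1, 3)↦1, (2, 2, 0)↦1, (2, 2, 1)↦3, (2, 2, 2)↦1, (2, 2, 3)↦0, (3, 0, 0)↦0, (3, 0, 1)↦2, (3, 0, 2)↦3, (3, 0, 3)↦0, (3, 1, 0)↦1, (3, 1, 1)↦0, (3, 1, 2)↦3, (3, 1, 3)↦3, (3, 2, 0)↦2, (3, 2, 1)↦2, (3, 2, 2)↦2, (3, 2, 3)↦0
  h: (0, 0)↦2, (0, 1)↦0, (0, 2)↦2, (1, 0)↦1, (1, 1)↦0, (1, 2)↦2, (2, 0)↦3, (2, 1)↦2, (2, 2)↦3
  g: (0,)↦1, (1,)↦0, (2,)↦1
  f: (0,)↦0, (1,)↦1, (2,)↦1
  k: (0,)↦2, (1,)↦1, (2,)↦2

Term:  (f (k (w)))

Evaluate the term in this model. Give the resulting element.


  w = 1
  (k (w)) = k(1,) = 1
  (f (k (w))) = f(1,) = 1

value = 1


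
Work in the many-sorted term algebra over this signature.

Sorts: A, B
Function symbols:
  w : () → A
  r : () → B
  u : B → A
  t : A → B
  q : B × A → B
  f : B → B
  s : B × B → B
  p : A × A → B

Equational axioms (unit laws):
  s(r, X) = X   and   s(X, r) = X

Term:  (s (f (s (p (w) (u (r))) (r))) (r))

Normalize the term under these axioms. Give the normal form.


normal form = (f (p (w) (u (r))))

1. (s (f (s (p (w) (u (r))) (r))) (r))  →  (f (s (p (w) (u (r))) (r)))
2. (f (s (p (w) (u (r))) (r)))  →  (f (p (w) (u (r))))


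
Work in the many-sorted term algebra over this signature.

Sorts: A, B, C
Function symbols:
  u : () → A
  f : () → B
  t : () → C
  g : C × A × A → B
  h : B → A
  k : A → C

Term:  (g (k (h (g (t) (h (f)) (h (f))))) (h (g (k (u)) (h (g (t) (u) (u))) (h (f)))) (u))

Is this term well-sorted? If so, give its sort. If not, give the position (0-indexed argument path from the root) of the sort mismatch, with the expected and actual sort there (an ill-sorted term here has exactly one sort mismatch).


well-sorted; sort = B

        (t) : C
          (f) : B
        (h (f)) : A
          (f) : B
        (h (f)) : A
      (g (t) (h (f)) (h (f))) : B
    (h (g (t) (h (f)) (h (f)))) : A
  (k (h (g (t) (h (f)) (h (f))))) : C
        (u) : A
      (k (u)) : C
          (t) : C
          (u) : A
          (u) : A
        (g (t) (u) (u)) : B
      (h (g (t) (u) (u))) : A
        (f) : B
      (h (f)) : A
    (g (k (u)) (h (g (t) (u) (u))) (h (f))) : B
  (h (g (k (u)) (h (g (t) (u) (u))) (h (f)))) : A
  (u) : A
(g (k (h (g (t) (h (f)) (h (f))))) (h (g (k (u)) (h (g (t) (u) (u))) (h (f)))) (u)) : B


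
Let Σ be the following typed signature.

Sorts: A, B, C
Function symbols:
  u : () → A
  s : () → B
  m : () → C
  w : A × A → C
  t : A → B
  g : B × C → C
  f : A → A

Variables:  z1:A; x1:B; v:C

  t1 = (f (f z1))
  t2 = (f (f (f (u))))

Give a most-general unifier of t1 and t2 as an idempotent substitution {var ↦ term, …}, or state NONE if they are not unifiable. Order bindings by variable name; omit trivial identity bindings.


{z1 ↦ (f (u))}


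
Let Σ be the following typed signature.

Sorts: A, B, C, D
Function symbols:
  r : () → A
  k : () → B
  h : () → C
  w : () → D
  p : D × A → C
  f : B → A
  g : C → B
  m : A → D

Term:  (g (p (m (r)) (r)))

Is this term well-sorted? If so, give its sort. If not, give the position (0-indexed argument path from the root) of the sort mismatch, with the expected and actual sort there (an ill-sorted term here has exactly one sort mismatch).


well-sorted; sort = B

      (r) : A
    (m (r)) : D
    (r) : A
  (p (m (r)) (r)) : C
(g (p (m (r)) (r))) : B


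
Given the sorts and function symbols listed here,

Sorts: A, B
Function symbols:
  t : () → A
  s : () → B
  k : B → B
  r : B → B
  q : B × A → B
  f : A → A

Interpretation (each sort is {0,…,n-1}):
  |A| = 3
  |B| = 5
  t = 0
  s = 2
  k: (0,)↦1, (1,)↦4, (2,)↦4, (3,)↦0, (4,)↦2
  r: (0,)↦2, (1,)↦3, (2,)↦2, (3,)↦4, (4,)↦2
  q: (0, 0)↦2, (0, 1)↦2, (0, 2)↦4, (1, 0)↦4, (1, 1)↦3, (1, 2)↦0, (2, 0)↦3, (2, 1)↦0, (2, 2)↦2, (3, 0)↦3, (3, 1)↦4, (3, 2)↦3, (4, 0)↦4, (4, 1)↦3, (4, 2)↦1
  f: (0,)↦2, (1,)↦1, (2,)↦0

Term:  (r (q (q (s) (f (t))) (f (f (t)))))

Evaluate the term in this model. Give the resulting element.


value = 4

  s = 2
  t = 0
  (f (t)) = f(0,) = 2
  (q (s) (f (t))) = q(2, 2) = 2
  t = 0
  (f (t)) = f(0,) = 2
  (f (f (t))) = f(2,) = 0
  (q (q (s) (f (t))) (f (f (t)))) = q(2, 0) = 3
  (r (q (q (s) (f (t))) (f (f (t))))) = r(3,) = 4


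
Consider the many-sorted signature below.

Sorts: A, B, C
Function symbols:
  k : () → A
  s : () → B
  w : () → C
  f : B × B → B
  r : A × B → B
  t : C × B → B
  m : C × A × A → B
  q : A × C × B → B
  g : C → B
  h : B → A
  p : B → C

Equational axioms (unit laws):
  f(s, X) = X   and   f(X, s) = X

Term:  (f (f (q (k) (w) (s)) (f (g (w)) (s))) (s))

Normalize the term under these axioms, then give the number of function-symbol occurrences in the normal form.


1. (f (f (q (k) (w) (s)) (f (g (w)) (s))) (s))  →  (f (q (k) (w) (s)) (f (g (w)) (s)))
2. (f (q (k) (w) (s)) (f (g (w)) (s)))  →  (f (q (k) (w) (s)) (g (w)))
normal form: (f (q (k) (w) (s)) (g (w)))

size = 7


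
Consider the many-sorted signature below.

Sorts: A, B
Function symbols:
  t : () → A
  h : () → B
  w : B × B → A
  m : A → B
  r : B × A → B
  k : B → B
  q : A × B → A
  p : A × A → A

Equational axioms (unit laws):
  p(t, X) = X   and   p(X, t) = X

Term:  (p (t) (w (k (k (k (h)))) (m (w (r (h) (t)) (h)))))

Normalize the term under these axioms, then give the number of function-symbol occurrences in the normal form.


size = 11

1. (p (t) (w (k (k (k (h)))) (m (w (r (h) (t)) (h)))))  →  (w (k (k (k (h)))) (m (w (r (h) (t)) (h))))
normal form: (w (k (k (k (h)))) (m (w (r (h) (t)) (h))))


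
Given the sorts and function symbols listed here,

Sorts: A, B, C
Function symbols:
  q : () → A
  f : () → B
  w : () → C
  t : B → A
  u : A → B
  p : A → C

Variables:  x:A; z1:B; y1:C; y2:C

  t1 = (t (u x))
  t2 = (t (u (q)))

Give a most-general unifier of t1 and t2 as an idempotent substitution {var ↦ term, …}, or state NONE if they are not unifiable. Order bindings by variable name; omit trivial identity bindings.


{x ↦ (q)}


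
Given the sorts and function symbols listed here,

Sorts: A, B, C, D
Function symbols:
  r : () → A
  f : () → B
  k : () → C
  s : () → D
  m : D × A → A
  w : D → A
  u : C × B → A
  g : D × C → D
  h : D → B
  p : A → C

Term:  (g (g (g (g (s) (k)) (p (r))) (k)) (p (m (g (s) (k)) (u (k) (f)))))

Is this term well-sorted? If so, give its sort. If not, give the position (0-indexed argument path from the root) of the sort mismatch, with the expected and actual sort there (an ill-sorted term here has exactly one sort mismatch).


well-sorted; sort = D

        (s) : D
        (k) : C
      (g (s) (k)) : D
        (r) : A
      (p (r)) : C
    (g (g (s) (k)) (p (r))) : D
    (k) : C
  (g (g (g (s) (k)) (p (r))) (k)) : D
        (s) : D
        (k) : C
      (g (s) (k)) : D
        (k) : C
        (f) : B
      (u (k) (f)) : A
    (m (g (s) (k)) (u (k) (f))) : A
  (p (m (g (s) (k)) (u (k) (f)))) : C
(g (g (g (g (s) (k)) (p (r))) (k)) (p (m (g (s) (k)) (u (k) (f))))) : D


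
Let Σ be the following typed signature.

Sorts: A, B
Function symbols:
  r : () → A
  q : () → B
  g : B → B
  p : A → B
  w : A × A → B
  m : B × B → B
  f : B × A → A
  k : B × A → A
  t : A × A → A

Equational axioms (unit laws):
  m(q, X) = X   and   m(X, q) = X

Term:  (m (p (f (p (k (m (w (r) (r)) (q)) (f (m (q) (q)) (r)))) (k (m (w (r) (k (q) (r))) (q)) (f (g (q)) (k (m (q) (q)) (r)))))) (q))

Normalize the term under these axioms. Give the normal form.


normal form = (p (f (p (k (w (r) (r)) (f (q) (r)))) (k (w (r) (k (q) (r))) (f (g (q)) (k (q) (r))))))

1. (m (p (f (p (k (m (w (r) (r)) (q)) (f (m (q) (q)) (r)))) (k (m (w (r) (k (q) (r))) (q)) (f (g (q)) (k (m (q) (q)) (r)))))) (q))  →  (p (f (p (k (m (w (r) (r)) (q)) (f (m (q) (q)) (r)))) (k (m (w (r) (k (q) (r))) (q)) (f (g (q)) (k (m (q) (q)) (r))))))
2. (p (f (p (k (m (w (r) (r)) (q)) (f (m (q) (q)) (r)))) (k (m (w (r) (k (q) (r))) (q)) (f (g (q)) (k (m (q) (q)) (r))))))  →  (p (f (p (k (w (r) (r)) (f (m (q) (q)) (r)))) (k (m (w (r) (k (q) (r))) (q)) (f (g (q)) (k (m (q) (q)) (r))))))
3. (p (f (p (k (w (r) (r)) (f (m (q) (q)) (r)))) (k (m (w (r) (k (q) (r))) (q)) (f (g (q)) (k (m (q) (q)) (r))))))  →  (p (f (p (k (w (r) (r)) (f (q) (r)))) (k (m (w (r) (k (q) (r))) (q)) (f (g (q)) (k (m (q) (q)) (r))))))
4. (p (f (p (k (w (r) (r)) (f (q) (r)))) (k (m (w (r) (k (q) (r))) (q)) (f (g (q)) (k (m (q) (q)) (r))))))  →  (p (f (p (k (w (r) (r)) (f (q) (r)))) (k (w (r) (k (q) (r))) (f (g (q)) (k (m (q) (q)) (r))))))
5. (p (f (p (k (w (r) (r)) (f (q) (r)))) (k (w (r) (k (q) (r))) (f (g (q)) (k (m (q) (q)) (r))))))  →  (p (f (p (k (w (r) (r)) (f (q) (r)))) (k (w (r) (k (q) (r))) (f (g (q)) (k (q) (r))))))


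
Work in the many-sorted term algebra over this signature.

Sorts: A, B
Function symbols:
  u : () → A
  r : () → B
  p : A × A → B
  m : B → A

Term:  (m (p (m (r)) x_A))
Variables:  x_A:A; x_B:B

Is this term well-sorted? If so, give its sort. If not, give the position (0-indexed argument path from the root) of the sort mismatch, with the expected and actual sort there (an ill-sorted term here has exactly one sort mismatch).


well-sorted; sort = A

      (r) : B
    (m (r)) : A
    x_A : A
  (p (m (r)) x_A) : B
(m (p (m (r)) x_A)) : A


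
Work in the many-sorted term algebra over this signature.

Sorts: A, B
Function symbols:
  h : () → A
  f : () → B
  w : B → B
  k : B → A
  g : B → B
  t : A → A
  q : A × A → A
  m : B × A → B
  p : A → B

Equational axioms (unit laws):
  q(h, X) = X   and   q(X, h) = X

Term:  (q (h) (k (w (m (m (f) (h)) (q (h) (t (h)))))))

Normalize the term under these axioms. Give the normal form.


1. (q (h) (k (w (m (m (f) (h)) (q (h) (t (h)))))))  →  (k (w (m (m (f) (h)) (q (h) (t (h))))))
2. (k (w (m (m (f) (h)) (q (h) (t (h))))))  →  (k (w (m (m (f) (h)) (t (h)))))

normal form = (k (w (m (m (f) (h)) (t (h)))))


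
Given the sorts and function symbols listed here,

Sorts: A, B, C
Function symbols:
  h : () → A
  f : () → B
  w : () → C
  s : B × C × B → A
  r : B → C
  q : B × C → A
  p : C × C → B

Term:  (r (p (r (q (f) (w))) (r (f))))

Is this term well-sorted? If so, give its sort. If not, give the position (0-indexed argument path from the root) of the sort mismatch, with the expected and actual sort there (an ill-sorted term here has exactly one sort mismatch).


ill-sorted at position [0, 0, 0]: expected B, got A

        (f) : B
        (w) : C
      (q (f) (w)) : A
    (r (q (f) (w))) : ✗ arg 0 at [0, 0, 0] has sort A, expected B
      (f) : B
    (r (f)) : C


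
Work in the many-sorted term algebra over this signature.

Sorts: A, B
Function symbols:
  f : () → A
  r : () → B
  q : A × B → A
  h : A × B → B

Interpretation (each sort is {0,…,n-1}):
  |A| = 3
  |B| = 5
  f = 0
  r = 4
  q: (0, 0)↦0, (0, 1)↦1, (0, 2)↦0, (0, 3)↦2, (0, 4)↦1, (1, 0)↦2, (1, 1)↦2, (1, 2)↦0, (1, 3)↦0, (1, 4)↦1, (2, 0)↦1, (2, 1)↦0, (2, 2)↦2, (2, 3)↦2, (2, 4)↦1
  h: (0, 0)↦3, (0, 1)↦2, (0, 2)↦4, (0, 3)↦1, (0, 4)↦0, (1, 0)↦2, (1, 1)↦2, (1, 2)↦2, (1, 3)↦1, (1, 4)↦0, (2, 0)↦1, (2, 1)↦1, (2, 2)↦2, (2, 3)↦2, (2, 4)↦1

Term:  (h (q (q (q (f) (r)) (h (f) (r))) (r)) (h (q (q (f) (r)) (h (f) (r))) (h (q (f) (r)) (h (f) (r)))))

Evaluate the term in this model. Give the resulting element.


  f = 0
  r = 4
  (q (f) (r)) = q(0, 4) = 1
  f = 0
  r = 4
  (h (f) (r)) = h(0, 4) = 0
  (q (q (f) (r)) (h (f) (r))) = q(1, 0) = 2
  r = 4
  (q (q (q (f) (r)) (h (f) (r))) (r)) = q(2, 4) = 1
  f = 0
  r = 4
  (q (f) (r)) = q(0, 4) = 1
  f = 0
  r = 4
  (h (f) (r)) = h(0, 4) = 0
  (q (q (f) (r)) (h (f) (r))) = q(1, 0) = 2
  f = 0
  r = 4
  (q (f) (r)) = q(0, 4) = 1
  f = 0
  r = 4
  (h (f) (r)) = h(0, 4) = 0
  (h (q (f) (r)) (h (f) (r))) = h(1, 0) = 2
  (h (q (q (f) (r)) (h (f) (r))) (h (q (f) (r)) (h (f) (r)))) = h(2, 2) = 2
  (h (q (q (q (f) (r)) (h (f) (r))) (r)) (h (q (q (f) (r)) (h (f) (r))) (h (q (f) (r)) (h (f) (r))))) = h(1, 2) = 2

value = 2


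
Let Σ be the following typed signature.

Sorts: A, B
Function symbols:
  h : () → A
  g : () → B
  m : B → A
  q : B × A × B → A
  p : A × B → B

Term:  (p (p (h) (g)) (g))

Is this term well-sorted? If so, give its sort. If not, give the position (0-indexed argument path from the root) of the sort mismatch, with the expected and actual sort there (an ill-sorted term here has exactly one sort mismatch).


ill-sorted at position [0]: expected A, got B

    (h) : A
    (g) : B
  (p (h) (g)) : B
  (g) : B
(p (p (h) (g)) (g)) : ✗ arg 0 at [0] has sort B, expected A


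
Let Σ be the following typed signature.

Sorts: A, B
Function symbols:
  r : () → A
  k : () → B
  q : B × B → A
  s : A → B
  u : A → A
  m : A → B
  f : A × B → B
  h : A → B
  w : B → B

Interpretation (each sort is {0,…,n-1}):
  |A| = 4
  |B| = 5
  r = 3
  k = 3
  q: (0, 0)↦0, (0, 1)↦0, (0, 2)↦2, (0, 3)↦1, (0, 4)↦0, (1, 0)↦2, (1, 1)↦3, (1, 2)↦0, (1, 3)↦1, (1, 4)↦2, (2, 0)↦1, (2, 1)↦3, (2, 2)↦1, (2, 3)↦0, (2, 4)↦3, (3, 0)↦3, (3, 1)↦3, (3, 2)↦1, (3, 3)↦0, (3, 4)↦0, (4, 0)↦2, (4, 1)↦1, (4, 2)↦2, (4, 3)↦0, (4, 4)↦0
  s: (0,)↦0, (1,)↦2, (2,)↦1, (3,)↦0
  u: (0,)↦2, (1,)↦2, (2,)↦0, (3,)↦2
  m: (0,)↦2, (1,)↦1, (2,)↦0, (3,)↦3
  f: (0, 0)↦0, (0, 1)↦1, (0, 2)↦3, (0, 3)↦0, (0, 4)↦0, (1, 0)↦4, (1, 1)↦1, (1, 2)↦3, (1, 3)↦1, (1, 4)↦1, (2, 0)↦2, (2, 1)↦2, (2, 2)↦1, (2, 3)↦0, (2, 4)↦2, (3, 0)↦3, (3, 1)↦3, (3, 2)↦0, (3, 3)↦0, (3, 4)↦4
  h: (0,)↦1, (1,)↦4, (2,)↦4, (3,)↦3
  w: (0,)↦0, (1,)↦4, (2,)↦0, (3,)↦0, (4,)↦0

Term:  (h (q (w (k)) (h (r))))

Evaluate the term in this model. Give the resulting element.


value = 4

  k = 3
  (w (k)) = w(3,) = 0
  r = 3
  (h (r)) = h(3,) = 3
  (q (w (k)) (h (r))) = q(0, 3) = 1
  (h (q (w (k)) (h (r)))) = h(1,) = 4


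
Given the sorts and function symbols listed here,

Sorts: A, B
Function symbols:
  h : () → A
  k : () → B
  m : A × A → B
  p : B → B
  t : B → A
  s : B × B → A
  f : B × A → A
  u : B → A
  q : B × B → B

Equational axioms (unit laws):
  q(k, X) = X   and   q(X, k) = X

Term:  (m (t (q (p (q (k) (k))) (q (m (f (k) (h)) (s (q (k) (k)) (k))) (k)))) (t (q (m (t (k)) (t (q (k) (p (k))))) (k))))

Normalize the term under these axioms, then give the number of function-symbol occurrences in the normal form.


size = 19

1. (m (t (q (p (q (k) (k))) (q (m (f (k) (h)) (s (q (k) (k)) (k))) (k)))) (t (q (m (t (k)) (t (q (k) (p (k))))) (k))))  →  (m (t (q (p (k)) (q (m (f (k) (h)) (s (q (k) (k)) (k))) (k)))) (t (q (m (t (k)) (t (q (k) (p (k))))) (k))))
2. (m (t (q (p (k)) (q (m (f (k) (h)) (s (q (k) (k)) (k))) (k)))) (t (q (m (t (k)) (t (q (k) (p (k))))) (k))))  →  (m (t (q (p (k)) (m (f (k) (h)) (s (q (k) (k)) (k))))) (t (q (m (t (k)) (t (q (k) (p (k))))) (k))))
3. (m (t (q (p (k)) (m (f (k) (h)) (s (q (k) (k)) (k))))) (t (q (m (t (k)) (t (q (k) (p (k))))) (k))))  →  (m (t (q (p (k)) (m (f (k) (h)) (s (k) (k))))) (t (q (m (t (k)) (t (q (k) (p (k))))) (k))))
4. (m (t (q (p (k)) (m (f (k) (h)) (s (k) (k))))) (t (q (m (t (k)) (t (q (k) (p (k))))) (k))))  →  (m (t (q (p (k)) (m (f (k) (h)) (s (k) (k))))) (t (m (t (k)) (t (q (k) (p (k)))))))
5. (m (t (q (p (k)) (m (f (k) (h)) (s (k) (k))))) (t (m (t (k)) (t (q (k) (p (k)))))))  →  (m (t (q (p (k)) (m (f (k) (h)) (s (k) (k))))) (t (m (t (k)) (t (p (k))))))
normal form: (m (t (q (p (k)) (m (f (k) (h)) (s (k) (k))))) (t (m (t (k)) (t (p (k))))))


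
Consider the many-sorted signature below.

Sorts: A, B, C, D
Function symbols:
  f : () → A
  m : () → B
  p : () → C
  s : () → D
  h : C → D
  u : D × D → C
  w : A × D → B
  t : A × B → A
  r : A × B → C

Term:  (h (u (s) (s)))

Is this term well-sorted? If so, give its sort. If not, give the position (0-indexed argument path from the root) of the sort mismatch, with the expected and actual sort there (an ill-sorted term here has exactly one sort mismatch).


well-sorted; sort = D

    (s) : D
    (s) : D
  (u (s) (s)) : C
(h (u (s) (s))) : D


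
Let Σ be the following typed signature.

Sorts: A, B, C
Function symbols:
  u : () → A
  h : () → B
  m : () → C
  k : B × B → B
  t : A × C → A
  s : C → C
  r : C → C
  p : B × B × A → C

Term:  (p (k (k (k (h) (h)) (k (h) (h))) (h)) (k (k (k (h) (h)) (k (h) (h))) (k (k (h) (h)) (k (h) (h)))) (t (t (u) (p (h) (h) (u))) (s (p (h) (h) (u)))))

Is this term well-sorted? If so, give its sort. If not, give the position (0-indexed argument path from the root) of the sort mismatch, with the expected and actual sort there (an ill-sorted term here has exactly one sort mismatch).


        (h) : B
        (h) : B
      (k (h) (h)) : B
        (h) : B
        (h) : B
      (k (h) (h)) : B
    (k (k (h) (h)) (k (h) (h))) : B
    (h) : B
  (k (k (k (h) (h)) (k (h) (h))) (h)) : B
        (h) : B
        (h) : B
      (k (h) (h)) : B
        (h) : B
        (h) : B
      (k (h) (h)) : B
    (k (k (h) (h)) (k (h) (h))) : B
        (h) : B
        (h) : B
      (k (h) (h)) : B
        (h) : B
        (h) : B
      (k (h) (h)) : B
    (k (k (h) (h)) (k (h) (h))) : B
  (k (k (k (h) (h)) (k (h) (h))) (k (k (h) (h)) (k (h) (h)))) : B
      (u) : A
        (h) : B
        (h) : B
        (u) : A
      (p (h) (h) (u)) : C
    (t (u) (p (h) (h) (u))) : A
        (h) : B
        (h) : B
        (u) : A
      (p (h) (h) (u)) : C
    (s (p (h) (h) (u))) : C
  (t (t (u) (p (h) (h) (u))) (s (p (h) (h) (u)))) : A
(p (k (k (k (h) (h)) (k (h) (h))) (h)) (k (k (k (h) (h)) (k (h) (h))) (k (k (h) (h)) (k (h) (h)))) (t (t (u) (p (h) (h) (u))) (s (p (h) (h) (u))))) : C

well-sorted; sort = C


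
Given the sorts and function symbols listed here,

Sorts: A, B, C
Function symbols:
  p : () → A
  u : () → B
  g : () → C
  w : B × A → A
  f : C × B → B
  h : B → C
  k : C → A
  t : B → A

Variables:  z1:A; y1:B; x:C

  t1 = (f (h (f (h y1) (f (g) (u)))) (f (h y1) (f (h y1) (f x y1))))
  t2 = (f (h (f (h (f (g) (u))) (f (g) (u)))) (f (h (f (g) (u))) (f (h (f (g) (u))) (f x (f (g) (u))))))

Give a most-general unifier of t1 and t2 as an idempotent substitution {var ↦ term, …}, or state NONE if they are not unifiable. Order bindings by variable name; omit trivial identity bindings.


{y1 ↦ (f (g) (u))}


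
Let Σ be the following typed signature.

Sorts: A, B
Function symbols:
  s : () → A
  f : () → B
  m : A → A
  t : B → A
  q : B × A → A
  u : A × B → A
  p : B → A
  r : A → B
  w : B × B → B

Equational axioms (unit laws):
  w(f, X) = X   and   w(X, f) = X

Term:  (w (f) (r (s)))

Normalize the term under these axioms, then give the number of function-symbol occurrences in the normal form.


1. (w (f) (r (s)))  →  (r (s))
normal form: (r (s))

size = 2


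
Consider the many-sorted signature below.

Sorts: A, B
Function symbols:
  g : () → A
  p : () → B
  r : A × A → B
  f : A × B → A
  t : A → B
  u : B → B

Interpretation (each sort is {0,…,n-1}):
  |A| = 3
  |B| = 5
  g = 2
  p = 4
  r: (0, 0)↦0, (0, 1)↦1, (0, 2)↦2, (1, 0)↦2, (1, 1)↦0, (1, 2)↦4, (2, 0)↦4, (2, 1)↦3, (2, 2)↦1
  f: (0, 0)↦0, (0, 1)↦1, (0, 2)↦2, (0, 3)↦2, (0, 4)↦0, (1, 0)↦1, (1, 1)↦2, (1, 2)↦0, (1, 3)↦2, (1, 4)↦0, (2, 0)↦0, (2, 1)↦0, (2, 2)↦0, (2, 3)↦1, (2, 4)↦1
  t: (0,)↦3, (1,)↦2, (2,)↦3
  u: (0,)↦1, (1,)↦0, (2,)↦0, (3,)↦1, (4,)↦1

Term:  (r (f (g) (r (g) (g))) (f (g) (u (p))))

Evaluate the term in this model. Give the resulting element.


value = 0

  g = 2
  g = 2
  g = 2
  (r (g) (g)) = r(2, 2) = 1
  (f (g) (r (g) (g))) = f(2, 1) = 0
  g = 2
  p = 4
  (u (p)) = u(4,) = 1
  (f (g) (u (p))) = f(2, 1) = 0
  (r (f (g) (r (g) (g))) (f (g) (u (p)))) = r(0, 0) = 0


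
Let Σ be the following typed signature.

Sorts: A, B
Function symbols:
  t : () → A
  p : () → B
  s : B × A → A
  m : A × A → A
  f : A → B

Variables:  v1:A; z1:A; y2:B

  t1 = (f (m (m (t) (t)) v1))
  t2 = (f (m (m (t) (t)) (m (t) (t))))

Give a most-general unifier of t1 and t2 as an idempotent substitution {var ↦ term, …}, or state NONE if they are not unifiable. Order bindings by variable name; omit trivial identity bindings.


{v1 ↦ (m (t) (t))}


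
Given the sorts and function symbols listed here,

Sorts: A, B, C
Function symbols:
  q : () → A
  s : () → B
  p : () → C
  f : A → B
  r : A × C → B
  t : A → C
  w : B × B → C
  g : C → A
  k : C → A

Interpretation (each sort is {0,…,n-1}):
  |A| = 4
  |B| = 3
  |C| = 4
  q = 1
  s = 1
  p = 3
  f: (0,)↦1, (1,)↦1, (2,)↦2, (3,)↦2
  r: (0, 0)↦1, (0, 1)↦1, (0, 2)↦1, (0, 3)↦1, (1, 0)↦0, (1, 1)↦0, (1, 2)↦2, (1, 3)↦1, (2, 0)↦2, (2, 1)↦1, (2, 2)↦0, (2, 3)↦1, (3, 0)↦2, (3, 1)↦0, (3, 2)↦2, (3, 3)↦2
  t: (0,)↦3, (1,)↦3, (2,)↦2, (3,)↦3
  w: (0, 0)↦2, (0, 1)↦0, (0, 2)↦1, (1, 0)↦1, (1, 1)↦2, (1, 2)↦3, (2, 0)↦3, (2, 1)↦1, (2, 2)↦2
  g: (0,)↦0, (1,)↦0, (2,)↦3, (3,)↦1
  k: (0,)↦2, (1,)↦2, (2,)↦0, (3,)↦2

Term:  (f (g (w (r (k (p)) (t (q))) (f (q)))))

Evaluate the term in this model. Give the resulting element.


  p = 3
  (k (p)) = k(3,) = 2
  q = 1
  (t (q)) = t(1,) = 3
  (r (k (p)) (t (q))) = r(2, 3) = 1
  q = 1
  (f (q)) = f(1,) = 1
  (w (r (k (p)) (t (q))) (f (q))) = w(1, 1) = 2
  (g (w (r (k (p)) (t (q))) (f (q)))) = g(2,) = 3
  (f (g (w (r (k (p)) (t (q))) (f (q))))) = f(3,) = 2

value = 2


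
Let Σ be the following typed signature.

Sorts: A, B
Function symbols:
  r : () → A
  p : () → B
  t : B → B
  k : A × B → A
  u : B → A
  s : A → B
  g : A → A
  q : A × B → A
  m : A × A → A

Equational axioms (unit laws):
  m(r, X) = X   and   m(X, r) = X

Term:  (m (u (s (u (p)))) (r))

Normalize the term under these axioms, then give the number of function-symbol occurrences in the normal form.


size = 4

1. (m (u (s (u (p)))) (r))  →  (u (s (u (p))))
normal form: (u (s (u (p))))


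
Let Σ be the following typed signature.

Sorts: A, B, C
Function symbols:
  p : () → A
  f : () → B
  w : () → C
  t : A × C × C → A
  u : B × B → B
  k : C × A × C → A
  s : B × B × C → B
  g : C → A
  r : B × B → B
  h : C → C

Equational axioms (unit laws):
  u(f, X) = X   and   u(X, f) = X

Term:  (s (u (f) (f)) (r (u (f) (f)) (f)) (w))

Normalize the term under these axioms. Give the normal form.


normal form = (s (f) (r (f) (f)) (w))

1. (s (u (f) (f)) (r (u (f) (f)) (f)) (w))  →  (s (f) (r (u (f) (f)) (f)) (w))
2. (s (f) (r (u (f) (f)) (f)) (w))  →  (s (f) (r (f) (f)) (w))


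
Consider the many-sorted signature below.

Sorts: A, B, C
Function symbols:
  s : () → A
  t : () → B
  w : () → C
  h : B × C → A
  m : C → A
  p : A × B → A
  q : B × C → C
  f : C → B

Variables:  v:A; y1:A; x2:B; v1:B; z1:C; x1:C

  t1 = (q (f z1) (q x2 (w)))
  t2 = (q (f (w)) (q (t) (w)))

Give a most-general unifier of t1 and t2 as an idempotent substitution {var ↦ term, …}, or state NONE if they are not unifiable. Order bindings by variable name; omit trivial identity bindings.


{x2 ↦ (t), z1 ↦ (w)}


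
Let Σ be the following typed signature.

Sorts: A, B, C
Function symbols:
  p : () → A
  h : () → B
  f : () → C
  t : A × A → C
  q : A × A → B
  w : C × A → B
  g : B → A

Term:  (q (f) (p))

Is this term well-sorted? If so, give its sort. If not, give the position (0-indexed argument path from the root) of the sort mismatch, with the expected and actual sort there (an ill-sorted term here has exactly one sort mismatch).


  (f) : C
  (p) : A
(q (f) (p)) : ✗ arg 0 at [0] has sort C, expected A

ill-sorted at position [0]: expected A, got C


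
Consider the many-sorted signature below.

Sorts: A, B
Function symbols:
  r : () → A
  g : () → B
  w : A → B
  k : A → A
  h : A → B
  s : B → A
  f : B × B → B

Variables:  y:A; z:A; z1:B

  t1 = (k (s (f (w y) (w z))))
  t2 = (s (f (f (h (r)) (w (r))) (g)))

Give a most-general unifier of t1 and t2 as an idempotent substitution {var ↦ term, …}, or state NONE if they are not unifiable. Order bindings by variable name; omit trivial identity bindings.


NONE (not unifiable)

head clash or occurs-check failure — not unifiable


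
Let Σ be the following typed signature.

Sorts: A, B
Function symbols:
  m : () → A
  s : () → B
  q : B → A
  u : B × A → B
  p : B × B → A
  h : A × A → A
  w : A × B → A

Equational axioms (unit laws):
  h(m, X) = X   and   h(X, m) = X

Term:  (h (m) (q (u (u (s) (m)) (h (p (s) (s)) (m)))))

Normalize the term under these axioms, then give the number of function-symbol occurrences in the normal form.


size = 8

1. (h (m) (q (u (u (s) (m)) (h (p (s) (s)) (m)))))  →  (q (u (u (s) (m)) (h (p (s) (s)) (m))))
2. (q (u (u (s) (m)) (h (p (s) (s)) (m))))  →  (q (u (u (s) (m)) (p (s) (s))))
normal form: (q (u (u (s) (m)) (p (s) (s))))


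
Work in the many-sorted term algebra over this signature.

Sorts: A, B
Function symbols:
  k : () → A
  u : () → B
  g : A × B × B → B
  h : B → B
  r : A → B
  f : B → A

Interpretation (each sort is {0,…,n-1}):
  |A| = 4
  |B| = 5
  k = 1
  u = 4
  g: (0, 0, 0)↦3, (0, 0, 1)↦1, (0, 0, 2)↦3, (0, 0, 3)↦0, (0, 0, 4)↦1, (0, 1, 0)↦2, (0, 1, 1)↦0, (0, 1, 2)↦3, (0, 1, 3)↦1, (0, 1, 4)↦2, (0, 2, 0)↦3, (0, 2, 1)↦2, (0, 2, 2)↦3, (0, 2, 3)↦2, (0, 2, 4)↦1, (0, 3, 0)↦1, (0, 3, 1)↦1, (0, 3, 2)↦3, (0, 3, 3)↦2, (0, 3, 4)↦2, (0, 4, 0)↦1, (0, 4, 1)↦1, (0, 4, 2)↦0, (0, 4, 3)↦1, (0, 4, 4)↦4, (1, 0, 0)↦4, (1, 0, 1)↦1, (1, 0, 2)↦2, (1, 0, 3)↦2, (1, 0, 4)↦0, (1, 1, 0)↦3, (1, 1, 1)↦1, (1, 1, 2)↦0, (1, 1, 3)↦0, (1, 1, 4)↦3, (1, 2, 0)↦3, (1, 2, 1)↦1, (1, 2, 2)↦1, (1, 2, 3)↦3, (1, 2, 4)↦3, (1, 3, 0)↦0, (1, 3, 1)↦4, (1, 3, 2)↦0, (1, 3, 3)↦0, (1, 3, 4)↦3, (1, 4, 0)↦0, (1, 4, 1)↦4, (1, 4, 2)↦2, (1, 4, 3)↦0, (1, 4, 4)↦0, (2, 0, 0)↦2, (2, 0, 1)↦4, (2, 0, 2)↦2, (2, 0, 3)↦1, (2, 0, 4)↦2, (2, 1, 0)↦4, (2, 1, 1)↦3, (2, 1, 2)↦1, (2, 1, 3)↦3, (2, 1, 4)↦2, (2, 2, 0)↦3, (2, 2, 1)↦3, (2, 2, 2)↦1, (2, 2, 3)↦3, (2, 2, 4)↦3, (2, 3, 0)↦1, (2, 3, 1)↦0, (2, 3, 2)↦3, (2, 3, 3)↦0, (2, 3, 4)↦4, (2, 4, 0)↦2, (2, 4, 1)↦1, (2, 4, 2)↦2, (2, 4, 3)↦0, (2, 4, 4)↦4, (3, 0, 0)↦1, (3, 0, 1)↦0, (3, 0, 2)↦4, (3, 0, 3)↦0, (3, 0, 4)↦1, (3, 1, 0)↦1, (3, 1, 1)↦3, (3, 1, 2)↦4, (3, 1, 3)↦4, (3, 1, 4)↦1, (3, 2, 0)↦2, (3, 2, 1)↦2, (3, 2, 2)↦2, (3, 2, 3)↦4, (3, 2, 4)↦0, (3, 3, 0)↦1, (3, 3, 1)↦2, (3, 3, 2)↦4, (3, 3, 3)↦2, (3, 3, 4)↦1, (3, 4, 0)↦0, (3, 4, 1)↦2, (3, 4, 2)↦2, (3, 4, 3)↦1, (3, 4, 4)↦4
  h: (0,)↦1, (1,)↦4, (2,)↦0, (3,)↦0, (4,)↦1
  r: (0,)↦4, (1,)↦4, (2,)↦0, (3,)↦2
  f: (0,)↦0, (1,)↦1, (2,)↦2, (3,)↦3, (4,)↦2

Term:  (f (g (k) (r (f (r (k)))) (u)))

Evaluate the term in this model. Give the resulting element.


  k = 1
  k = 1
  (r (k)) = r(1,) = 4
  (f (r (k))) = f(4,) = 2
  (r (f (r (k)))) = r(2,) = 0
  u = 4
  (g (k) (r (f (r (k)))) (u)) = g(1, 0, 4) = 0
  (f (g (k) (r (f (r (k)))) (u))) = f(0,) = 0

value = 0


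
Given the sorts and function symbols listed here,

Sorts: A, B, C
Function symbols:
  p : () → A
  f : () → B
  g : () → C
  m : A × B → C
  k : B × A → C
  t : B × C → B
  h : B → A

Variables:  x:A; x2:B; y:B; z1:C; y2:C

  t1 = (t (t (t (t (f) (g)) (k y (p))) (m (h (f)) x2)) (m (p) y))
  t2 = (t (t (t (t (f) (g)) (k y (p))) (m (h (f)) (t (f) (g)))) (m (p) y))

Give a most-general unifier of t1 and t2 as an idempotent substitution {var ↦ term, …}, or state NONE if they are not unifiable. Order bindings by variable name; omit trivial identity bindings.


{x2 ↦ (t (f) (g))}


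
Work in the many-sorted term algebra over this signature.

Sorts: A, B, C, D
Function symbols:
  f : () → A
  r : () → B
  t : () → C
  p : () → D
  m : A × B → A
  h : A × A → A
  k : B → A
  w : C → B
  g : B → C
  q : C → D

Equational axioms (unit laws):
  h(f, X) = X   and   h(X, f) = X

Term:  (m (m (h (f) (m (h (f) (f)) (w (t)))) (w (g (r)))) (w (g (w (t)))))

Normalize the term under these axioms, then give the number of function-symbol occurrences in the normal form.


size = 13

1. (m (m (h (f) (m (h (f) (f)) (w (t)))) (w (g (r)))) (w (g (w (t)))))  →  (m (m (m (h (f) (f)) (w (t))) (w (g (r)))) (w (g (w (t)))))
2. (m (m (m (h (f) (f)) (w (t))) (w (g (r)))) (w (g (w (t)))))  →  (m (m (m (f) (w (t))) (w (g (r)))) (w (g (w (t)))))
normal form: (m (m (m (f) (w (t))) (w (g (r)))) (w (g (w (t)))))


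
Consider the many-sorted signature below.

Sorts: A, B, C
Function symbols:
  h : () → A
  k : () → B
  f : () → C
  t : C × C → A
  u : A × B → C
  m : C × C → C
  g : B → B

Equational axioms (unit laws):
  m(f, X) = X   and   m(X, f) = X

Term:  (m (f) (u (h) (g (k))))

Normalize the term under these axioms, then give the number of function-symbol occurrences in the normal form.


size = 4

1. (m (f) (u (h) (g (k))))  →  (u (h) (g (k)))
normal form: (u (h) (g (k)))


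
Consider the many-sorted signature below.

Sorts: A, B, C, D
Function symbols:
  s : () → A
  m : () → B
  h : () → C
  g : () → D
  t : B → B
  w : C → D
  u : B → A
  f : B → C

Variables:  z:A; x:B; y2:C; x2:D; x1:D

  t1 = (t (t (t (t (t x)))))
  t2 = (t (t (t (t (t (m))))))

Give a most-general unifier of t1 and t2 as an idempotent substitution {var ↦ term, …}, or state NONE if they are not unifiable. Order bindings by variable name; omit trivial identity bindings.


{x ↦ (m)}


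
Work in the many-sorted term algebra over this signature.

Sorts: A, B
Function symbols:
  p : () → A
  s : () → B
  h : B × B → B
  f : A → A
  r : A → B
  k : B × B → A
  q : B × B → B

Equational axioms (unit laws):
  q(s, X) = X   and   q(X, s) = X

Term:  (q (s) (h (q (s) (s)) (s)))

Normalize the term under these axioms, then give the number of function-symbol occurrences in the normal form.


1. (q (s) (h (q (s) (s)) (s)))  →  (h (q (s) (s)) (s))
2. (h (q (s) (s)) (s))  →  (h (s) (s))
normal form: (h (s) (s))

size = 3


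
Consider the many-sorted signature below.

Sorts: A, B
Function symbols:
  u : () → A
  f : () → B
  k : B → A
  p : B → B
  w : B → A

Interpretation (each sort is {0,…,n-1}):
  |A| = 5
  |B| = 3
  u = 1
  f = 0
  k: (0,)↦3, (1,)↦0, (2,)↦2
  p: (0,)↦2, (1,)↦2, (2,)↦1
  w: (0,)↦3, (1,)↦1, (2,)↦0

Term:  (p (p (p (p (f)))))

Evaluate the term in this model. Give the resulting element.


  f = 0
  (p (f)) = p(0,) = 2
  (p (p (f))) = p(2,) = 1
  (p (p (p (f)))) = p(1,) = 2
  (p (p (p (p (f))))) = p(2,) = 1

value = 1


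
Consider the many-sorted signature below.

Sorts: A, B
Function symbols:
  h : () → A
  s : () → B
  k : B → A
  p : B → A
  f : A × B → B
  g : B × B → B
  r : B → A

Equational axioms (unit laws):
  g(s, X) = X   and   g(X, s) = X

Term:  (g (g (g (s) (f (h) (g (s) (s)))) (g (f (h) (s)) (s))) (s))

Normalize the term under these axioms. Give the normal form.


normal form = (g (f (h) (s)) (f (h) (s)))

1. (g (g (g (s) (f (h) (g (s) (s)))) (g (f (h) (s)) (s))) (s))  →  (g (g (s) (f (h) (g (s) (s)))) (g (f (h) (s)) (s)))
2. (g (g (s) (f (h) (g (s) (s)))) (g (f (h) (s)) (s)))  →  (g (f (h) (g (s) (s))) (g (f (h) (s)) (s)))
3. (g (f (h) (g (s) (s))) (g (f (h) (s)) (s)))  →  (g (f (h) (s)) (g (f (h) (s)) (s)))
4. (g (f (h) (s)) (g (f (h) (s)) (s)))  →  (g (f (h) (s)) (f (h) (s)))


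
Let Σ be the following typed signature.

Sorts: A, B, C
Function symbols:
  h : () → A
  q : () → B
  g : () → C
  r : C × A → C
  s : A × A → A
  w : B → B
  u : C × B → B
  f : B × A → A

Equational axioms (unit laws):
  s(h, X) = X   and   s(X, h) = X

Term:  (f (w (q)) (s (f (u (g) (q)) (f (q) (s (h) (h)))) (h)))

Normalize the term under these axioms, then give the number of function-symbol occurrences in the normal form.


size = 10

1. (f (w (q)) (s (f (u (g) (q)) (f (q) (s (h) (h)))) (h)))  →  (f (w (q)) (f (u (g) (q)) (f (q) (s (h) (h)))))
2. (f (w (q)) (f (u (g) (q)) (f (q) (s (h) (h)))))  →  (f (w (q)) (f (u (g) (q)) (f (q) (h))))
normal form: (f (w (q)) (f (u (g) (q)) (f (q) (h))))
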